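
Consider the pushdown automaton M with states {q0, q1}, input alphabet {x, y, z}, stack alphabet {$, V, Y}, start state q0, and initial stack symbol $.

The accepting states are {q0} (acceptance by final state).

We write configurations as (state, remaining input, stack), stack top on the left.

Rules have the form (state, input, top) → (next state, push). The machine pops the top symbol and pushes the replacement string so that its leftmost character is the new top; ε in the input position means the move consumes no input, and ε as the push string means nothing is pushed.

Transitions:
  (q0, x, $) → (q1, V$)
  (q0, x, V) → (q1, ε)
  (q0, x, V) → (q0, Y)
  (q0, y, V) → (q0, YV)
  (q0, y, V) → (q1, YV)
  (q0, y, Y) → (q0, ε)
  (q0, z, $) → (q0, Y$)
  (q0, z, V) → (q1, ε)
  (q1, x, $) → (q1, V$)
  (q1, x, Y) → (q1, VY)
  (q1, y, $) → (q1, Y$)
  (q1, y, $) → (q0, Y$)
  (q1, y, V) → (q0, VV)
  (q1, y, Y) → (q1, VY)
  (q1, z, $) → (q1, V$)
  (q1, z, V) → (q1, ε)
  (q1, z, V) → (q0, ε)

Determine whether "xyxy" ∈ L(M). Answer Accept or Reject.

One accepting computation: (q0, xyxy, $) ⊢ (q1, yxy, V$) ⊢ (q0, xy, VV$) ⊢ (q1, y, V$) ⊢ (q0, ε, VV$)
All input consumed and state q0 ∈ F.

Accept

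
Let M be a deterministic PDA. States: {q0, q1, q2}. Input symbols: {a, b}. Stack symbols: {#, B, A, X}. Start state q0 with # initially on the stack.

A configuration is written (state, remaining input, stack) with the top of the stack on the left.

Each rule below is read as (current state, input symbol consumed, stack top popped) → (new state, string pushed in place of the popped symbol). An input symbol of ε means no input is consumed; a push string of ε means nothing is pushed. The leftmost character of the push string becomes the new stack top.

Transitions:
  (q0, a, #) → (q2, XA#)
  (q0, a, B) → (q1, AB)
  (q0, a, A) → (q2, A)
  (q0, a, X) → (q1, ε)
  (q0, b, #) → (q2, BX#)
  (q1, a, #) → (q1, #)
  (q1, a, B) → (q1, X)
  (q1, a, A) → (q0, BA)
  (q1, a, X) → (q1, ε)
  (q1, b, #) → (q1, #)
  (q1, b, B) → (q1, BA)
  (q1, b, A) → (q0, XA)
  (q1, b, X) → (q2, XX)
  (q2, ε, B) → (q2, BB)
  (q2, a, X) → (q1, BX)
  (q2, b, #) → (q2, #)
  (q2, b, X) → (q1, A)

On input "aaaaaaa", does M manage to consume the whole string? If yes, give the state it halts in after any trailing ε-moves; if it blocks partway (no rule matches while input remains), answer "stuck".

q1

(q0, aaaaaaa, #)
  read a, top #: go to q2, push XA# → (q2, aaaaaa, XA#)
  read a, top X: go to q1, push BX → (q1, aaaaa, BXA#)
  read a, top B: go to q1, push X → (q1, aaaa, XXA#)
  read a, top X: go to q1, push ε → (q1, aaa, XA#)
  read a, top X: go to q1, push ε → (q1, aa, A#)
  read a, top A: go to q0, push BA → (q0, a, BA#)
  read a, top B: go to q1, push AB → (q1, ε, ABA#)
All input consumed; M is in state q1.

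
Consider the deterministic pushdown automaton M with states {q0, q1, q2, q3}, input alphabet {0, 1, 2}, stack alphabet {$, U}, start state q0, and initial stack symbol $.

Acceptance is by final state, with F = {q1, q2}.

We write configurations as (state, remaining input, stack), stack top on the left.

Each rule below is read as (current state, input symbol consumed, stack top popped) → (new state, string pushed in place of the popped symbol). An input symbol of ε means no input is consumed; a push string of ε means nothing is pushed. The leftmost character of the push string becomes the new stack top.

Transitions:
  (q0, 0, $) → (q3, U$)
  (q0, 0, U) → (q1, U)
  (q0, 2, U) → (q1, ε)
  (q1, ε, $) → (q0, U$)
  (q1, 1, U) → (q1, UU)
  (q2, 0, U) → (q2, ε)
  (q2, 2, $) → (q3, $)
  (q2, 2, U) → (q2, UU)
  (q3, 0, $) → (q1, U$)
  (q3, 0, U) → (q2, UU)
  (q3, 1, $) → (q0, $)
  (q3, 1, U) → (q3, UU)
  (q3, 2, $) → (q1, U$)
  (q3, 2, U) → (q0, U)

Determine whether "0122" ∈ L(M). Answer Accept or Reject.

(q0, 0122, $)
  read 0, top $: go to q3, push U$ → (q3, 122, U$)
  read 1, top U: go to q3, push UU → (q3, 22, UU$)
  read 2, top U: go to q0, push U → (q0, 2, UU$)
  read 2, top U: go to q1, push ε → (q1, ε, U$)
All input consumed; state q1 ∈ F.

Accept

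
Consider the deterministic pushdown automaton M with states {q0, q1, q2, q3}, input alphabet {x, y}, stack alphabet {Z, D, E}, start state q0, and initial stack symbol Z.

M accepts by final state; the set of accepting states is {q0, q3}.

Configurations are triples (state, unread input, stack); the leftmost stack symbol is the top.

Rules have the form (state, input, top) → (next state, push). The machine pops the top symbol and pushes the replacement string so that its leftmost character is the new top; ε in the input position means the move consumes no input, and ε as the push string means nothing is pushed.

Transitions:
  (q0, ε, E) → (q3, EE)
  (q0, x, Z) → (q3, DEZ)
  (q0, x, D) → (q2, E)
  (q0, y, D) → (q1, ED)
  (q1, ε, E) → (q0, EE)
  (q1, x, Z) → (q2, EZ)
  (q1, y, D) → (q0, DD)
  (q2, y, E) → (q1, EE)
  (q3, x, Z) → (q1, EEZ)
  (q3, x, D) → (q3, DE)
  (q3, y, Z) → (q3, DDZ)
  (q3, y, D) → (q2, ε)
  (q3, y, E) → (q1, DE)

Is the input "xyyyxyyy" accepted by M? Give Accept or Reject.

Reject

(q0, xyyyxyyy, Z) ⊢ (q3, yyyxyyy, DEZ) ⊢ (q2, yyxyyy, EZ) ⊢ (q1, yxyyy, EEZ) ⊢ (q0, yxyyy, EEEZ) ⊢ (q3, yxyyy, EEEEZ) ⊢ (q1, xyyy, DEEEEZ)
No transition applies at (q1, xyyy, DEEEEZ); input not fully consumed.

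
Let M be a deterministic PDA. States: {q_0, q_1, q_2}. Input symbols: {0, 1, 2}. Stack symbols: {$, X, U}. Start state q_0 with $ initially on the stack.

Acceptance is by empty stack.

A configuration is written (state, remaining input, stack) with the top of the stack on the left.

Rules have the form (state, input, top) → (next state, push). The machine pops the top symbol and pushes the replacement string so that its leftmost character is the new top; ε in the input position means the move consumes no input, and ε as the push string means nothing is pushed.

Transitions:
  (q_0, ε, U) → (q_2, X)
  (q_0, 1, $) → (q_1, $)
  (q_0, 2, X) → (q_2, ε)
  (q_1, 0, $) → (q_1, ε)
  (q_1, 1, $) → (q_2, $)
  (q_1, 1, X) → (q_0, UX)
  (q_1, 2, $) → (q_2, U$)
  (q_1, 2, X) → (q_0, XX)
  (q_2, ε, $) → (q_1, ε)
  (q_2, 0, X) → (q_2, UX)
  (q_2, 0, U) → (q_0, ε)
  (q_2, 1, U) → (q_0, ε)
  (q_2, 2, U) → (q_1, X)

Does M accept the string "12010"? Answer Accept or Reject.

(q_0, 12010, $) ⊢ (q_1, 2010, $) ⊢ (q_2, 010, U$) ⊢ (q_0, 10, $) ⊢ (q_1, 0, $) ⊢ (q_1, ε, ε)
All input consumed and the stack is empty.

Accept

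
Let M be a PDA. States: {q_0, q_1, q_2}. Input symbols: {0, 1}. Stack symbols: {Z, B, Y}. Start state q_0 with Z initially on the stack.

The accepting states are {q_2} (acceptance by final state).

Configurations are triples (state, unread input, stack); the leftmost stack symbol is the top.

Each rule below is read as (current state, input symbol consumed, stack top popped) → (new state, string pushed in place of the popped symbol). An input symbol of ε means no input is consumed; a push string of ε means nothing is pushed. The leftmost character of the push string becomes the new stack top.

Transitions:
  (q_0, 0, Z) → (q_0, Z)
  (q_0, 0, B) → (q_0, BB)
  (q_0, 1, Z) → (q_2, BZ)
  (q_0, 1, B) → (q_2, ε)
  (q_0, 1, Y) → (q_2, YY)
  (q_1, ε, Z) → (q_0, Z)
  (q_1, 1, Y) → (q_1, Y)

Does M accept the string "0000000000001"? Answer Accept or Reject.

Accept

One accepting computation: (q_0, 0000000000001, Z) ⊢ (q_0, 000000000001, Z) ⊢ (q_0, 00000000001, Z) ⊢ (q_0, 0000000001, Z) ⊢ (q_0, 000000001, Z) ⊢ (q_0, 00000001, Z) ⊢ (q_0, 0000001, Z) ⊢ (q_0, 000001, Z) ⊢ (q_0, 00001, Z) ⊢ (q_0, 0001, Z) ⊢ (q_0, 001, Z) ⊢ (q_0, 01, Z) ⊢ (q_0, 1, Z) ⊢ (q_2, ε, BZ)
All input consumed and state q_2 ∈ F.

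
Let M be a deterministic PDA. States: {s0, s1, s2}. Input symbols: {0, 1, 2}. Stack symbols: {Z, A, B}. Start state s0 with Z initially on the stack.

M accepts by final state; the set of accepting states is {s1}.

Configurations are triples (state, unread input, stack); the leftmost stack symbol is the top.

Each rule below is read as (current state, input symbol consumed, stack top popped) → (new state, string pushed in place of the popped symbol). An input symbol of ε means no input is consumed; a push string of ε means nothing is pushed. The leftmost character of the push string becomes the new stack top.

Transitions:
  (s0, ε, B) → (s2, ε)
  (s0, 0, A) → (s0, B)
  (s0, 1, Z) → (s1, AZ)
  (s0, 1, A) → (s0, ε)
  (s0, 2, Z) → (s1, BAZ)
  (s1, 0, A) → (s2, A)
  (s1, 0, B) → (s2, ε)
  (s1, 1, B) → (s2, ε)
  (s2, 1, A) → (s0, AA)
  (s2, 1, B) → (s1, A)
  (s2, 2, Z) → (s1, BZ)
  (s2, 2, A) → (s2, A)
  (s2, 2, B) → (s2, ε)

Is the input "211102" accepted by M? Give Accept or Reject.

Accept

(s0, 211102, Z) ⊢ (s1, 11102, BAZ) ⊢ (s2, 1102, AZ) ⊢ (s0, 102, AAZ) ⊢ (s0, 02, AZ) ⊢ (s0, 2, BZ) ⊢ (s2, 2, Z) ⊢ (s1, ε, BZ)
All input consumed; state s1 ∈ F.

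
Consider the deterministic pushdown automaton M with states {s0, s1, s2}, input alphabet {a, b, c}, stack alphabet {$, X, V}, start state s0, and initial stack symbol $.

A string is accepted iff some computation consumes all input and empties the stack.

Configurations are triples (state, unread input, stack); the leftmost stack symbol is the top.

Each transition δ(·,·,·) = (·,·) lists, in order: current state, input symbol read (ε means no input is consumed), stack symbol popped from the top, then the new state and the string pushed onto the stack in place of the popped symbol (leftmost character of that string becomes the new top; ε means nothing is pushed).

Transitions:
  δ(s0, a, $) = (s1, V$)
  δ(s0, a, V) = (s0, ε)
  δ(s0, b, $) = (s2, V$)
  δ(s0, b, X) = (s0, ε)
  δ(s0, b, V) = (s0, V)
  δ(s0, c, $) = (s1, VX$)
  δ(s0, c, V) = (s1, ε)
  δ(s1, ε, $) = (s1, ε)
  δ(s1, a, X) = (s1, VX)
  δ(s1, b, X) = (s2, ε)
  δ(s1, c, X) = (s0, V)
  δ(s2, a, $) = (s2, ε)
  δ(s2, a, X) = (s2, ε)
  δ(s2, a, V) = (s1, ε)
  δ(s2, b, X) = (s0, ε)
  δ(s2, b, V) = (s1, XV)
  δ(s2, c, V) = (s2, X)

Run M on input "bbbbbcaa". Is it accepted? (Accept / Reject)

Accept

(s0, bbbbbcaa, $) ⊢ (s2, bbbbcaa, V$) ⊢ (s1, bbbcaa, XV$) ⊢ (s2, bbcaa, V$) ⊢ (s1, bcaa, XV$) ⊢ (s2, caa, V$) ⊢ (s2, aa, X$) ⊢ (s2, a, $) ⊢ (s2, ε, ε)
All input consumed and the stack is empty.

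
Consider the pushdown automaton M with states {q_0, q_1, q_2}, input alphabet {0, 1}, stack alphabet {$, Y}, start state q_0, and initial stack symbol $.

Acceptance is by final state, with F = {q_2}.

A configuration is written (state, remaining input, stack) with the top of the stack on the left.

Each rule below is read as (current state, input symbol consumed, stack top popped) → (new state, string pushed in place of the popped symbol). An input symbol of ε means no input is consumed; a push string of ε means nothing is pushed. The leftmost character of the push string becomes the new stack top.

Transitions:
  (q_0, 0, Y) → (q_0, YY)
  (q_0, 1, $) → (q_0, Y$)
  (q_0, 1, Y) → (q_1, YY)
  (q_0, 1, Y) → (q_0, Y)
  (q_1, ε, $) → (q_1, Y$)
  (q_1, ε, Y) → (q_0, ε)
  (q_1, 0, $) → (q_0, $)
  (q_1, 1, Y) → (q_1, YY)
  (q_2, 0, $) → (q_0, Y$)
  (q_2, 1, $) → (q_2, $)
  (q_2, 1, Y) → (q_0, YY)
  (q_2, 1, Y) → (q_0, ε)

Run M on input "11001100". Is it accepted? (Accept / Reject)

Reject

No computation consumes all input and reaches a final state.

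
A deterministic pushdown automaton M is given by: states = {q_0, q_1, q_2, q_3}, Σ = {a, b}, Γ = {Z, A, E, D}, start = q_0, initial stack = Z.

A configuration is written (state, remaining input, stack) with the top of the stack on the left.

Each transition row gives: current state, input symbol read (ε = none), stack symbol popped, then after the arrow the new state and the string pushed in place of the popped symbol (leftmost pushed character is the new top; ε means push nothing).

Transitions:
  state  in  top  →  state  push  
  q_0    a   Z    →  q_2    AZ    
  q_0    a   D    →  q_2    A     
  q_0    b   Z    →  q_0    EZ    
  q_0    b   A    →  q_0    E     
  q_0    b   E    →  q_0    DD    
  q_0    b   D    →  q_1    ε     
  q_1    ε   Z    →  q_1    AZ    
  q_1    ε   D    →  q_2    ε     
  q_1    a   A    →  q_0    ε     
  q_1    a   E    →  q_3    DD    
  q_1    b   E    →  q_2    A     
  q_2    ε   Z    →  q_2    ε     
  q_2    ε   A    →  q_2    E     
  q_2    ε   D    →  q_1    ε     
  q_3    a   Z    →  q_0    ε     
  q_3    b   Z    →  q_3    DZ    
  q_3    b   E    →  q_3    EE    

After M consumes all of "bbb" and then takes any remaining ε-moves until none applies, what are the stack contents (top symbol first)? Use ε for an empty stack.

(q_0, bbb, Z)
  read b, top Z: go to q_0, push EZ → (q_0, bb, EZ)
  read b, top E: go to q_0, push DD → (q_0, b, DDZ)
  read b, top D: go to q_1, push ε → (q_1, ε, DZ)
  ε-move, top D: go to q_2, push ε → (q_2, ε, Z)
  ε-move, top Z: go to q_2, push ε → (q_2, ε, ε)
All input consumed in state q_2 with stack ε.

ε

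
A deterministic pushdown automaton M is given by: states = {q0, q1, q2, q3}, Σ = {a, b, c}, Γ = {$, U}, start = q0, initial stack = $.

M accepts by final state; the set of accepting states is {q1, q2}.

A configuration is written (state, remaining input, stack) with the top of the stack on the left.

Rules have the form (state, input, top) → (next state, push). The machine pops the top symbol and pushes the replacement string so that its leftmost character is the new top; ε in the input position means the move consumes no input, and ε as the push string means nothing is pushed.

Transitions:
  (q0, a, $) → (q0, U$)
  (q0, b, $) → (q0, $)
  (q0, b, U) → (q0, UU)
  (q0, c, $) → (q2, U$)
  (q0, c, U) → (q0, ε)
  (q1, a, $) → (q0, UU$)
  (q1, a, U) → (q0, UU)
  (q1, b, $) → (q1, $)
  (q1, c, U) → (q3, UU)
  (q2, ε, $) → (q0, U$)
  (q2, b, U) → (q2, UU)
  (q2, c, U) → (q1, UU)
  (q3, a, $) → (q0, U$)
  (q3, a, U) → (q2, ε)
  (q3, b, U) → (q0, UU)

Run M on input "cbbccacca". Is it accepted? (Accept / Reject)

Accept

(q0, cbbccacca, $)
  read c, top $: go to q2, push U$ → (q2, bbccacca, U$)
  read b, top U: go to q2, push UU → (q2, bccacca, UU$)
  read b, top U: go to q2, push UU → (q2, ccacca, UUU$)
  read c, top U: go to q1, push UU → (q1, cacca, UUUU$)
  read c, top U: go to q3, push UU → (q3, acca, UUUUU$)
  read a, top U: go to q2, push ε → (q2, cca, UUUU$)
  read c, top U: go to q1, push UU → (q1, ca, UUUUU$)
  read c, top U: go to q3, push UU → (q3, a, UUUUUU$)
  read a, top U: go to q2, push ε → (q2, ε, UUUUU$)
All input consumed; state q2 ∈ F.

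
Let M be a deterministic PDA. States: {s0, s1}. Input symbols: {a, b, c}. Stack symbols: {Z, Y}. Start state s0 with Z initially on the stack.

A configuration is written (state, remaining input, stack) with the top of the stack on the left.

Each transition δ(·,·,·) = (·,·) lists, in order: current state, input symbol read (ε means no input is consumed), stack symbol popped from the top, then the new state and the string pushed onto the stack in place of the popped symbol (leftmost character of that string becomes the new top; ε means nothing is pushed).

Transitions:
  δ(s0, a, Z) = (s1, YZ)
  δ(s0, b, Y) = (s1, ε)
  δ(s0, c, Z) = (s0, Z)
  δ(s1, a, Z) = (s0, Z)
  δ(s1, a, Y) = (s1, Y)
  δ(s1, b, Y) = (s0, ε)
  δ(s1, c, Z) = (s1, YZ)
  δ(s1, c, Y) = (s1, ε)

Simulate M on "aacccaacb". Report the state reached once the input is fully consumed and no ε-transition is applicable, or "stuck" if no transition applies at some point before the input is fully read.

(s0, aacccaacb, Z) ⊢ (s1, acccaacb, YZ) ⊢ (s1, cccaacb, YZ) ⊢ (s1, ccaacb, Z) ⊢ (s1, caacb, YZ) ⊢ (s1, aacb, Z) ⊢ (s0, acb, Z) ⊢ (s1, cb, YZ) ⊢ (s1, b, Z)
No transition for (s1, b, top Z); M blocks with input b remaining.

stuck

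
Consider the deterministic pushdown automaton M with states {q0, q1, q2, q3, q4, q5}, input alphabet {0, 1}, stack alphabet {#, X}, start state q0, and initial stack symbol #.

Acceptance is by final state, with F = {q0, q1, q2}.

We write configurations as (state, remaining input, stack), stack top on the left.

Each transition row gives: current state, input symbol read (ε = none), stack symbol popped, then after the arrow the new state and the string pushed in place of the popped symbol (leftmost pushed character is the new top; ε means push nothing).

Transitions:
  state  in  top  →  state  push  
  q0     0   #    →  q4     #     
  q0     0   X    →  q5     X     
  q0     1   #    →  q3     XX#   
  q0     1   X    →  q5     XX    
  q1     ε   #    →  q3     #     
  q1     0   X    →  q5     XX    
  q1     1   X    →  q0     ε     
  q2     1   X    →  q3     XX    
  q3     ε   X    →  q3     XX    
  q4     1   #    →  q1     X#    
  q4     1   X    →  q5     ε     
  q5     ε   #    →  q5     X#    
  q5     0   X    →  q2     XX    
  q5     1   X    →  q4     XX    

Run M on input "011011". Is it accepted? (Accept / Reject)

(q0, 011011, #)
  read 0, top #: go to q4, push # → (q4, 11011, #)
  read 1, top #: go to q1, push X# → (q1, 1011, X#)
  read 1, top X: go to q0, push ε → (q0, 011, #)
  read 0, top #: go to q4, push # → (q4, 11, #)
  read 1, top #: go to q1, push X# → (q1, 1, X#)
  read 1, top X: go to q0, push ε → (q0, ε, #)
All input consumed; state q0 ∈ F.

Accept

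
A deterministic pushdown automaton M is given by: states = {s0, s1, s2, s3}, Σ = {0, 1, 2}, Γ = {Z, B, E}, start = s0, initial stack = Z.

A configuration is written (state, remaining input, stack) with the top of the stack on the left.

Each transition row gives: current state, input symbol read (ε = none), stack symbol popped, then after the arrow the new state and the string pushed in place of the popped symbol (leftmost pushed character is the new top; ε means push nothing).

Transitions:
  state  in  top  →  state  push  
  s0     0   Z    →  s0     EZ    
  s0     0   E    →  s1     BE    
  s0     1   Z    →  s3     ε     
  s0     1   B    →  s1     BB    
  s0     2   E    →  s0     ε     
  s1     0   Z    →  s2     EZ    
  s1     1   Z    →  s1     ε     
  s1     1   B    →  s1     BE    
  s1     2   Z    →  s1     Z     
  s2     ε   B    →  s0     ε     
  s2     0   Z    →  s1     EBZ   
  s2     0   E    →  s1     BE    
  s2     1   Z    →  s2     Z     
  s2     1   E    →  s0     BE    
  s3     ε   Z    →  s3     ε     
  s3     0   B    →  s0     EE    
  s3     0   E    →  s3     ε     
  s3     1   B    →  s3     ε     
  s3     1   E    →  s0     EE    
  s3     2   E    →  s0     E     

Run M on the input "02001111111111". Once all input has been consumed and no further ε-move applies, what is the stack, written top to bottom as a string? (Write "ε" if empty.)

BEEEEEEEEEEEZ

(s0, 02001111111111, Z)
  read 0, top Z: go to s0, push EZ → (s0, 2001111111111, EZ)
  read 2, top E: go to s0, push ε → (s0, 001111111111, Z)
  read 0, top Z: go to s0, push EZ → (s0, 01111111111, EZ)
  read 0, top E: go to s1, push BE → (s1, 1111111111, BEZ)
  read 1, top B: go to s1, push BE → (s1, 111111111, BEEZ)
  read 1, top B: go to s1, push BE → (s1, 11111111, BEEEZ)
  read 1, top B: go to s1, push BE → (s1, 1111111, BEEEEZ)
  read 1, top B: go to s1, push BE → (s1, 111111, BEEEEEZ)
  read 1, top B: go to s1, push BE → (s1, 11111, BEEEEEEZ)
  read 1, top B: go to s1, push BE → (s1, 1111, BEEEEEEEZ)
  read 1, top B: go to s1, push BE → (s1, 111, BEEEEEEEEZ)
  read 1, top B: go to s1, push BE → (s1, 11, BEEEEEEEEEZ)
  read 1, top B: go to s1, push BE → (s1, 1, BEEEEEEEEEEZ)
  read 1, top B: go to s1, push BE → (s1, ε, BEEEEEEEEEEEZ)
All input consumed in state s1 with stack BEEEEEEEEEEEZ.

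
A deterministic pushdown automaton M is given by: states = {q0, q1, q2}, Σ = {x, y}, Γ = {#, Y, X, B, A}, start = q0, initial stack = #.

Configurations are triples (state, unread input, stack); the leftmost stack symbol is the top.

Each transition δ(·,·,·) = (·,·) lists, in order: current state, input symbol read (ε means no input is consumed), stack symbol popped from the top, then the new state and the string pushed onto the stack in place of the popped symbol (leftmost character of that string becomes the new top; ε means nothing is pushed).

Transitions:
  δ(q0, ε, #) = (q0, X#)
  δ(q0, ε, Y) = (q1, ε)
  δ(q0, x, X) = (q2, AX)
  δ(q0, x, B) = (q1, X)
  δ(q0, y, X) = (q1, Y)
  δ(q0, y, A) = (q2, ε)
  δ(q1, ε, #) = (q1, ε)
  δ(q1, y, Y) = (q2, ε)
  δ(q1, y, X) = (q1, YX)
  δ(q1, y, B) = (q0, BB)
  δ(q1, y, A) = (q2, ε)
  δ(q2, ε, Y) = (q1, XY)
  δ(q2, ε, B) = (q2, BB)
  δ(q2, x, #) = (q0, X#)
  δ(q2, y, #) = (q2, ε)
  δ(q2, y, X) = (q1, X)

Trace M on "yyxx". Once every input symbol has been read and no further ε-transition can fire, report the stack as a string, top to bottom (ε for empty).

(q0, yyxx, #)
  ε-move, top #: go to q0, push X# → (q0, yyxx, X#)
  read y, top X: go to q1, push Y → (q1, yxx, Y#)
  read y, top Y: go to q2, push ε → (q2, xx, #)
  read x, top #: go to q0, push X# → (q0, x, X#)
  read x, top X: go to q2, push AX → (q2, ε, AX#)
All input consumed in state q2 with stack AX#.

AX#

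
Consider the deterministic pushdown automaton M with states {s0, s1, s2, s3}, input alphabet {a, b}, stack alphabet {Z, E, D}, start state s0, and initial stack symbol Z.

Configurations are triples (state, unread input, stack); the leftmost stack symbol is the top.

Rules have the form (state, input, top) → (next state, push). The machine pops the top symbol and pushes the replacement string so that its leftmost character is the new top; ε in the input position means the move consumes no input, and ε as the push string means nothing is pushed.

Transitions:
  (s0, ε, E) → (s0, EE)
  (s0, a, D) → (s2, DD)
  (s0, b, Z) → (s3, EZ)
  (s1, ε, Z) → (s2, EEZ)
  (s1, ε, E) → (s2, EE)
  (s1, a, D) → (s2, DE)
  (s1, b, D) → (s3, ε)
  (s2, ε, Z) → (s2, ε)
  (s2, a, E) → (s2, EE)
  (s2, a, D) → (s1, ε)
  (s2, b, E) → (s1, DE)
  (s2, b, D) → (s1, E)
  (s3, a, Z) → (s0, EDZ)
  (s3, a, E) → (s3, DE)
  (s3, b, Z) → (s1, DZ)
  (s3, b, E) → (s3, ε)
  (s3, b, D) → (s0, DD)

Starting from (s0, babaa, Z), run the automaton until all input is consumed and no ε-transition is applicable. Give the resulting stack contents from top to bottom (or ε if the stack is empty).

(s0, babaa, Z) ⊢ (s3, abaa, EZ) ⊢ (s3, baa, DEZ) ⊢ (s0, aa, DDEZ) ⊢ (s2, a, DDDEZ) ⊢ (s1, ε, DDEZ)
All input consumed in state s1 with stack DDEZ.

DDEZ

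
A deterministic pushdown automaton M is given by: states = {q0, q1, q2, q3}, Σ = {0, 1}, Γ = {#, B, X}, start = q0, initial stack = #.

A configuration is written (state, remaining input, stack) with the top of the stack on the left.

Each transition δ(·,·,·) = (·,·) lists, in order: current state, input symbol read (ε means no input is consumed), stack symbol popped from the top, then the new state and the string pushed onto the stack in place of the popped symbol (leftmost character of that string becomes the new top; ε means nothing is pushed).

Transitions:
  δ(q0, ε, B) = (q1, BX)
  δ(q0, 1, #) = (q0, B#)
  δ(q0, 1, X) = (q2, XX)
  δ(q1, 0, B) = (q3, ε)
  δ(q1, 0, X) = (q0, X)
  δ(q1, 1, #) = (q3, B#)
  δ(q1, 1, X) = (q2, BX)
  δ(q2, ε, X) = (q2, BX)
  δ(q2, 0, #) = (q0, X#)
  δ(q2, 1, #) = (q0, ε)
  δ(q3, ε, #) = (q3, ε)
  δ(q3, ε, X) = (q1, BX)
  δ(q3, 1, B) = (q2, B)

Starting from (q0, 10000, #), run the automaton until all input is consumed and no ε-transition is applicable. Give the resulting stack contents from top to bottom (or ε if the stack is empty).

(q0, 10000, #)
  read 1, top #: go to q0, push B# → (q0, 0000, B#)
  ε-move, top B: go to q1, push BX → (q1, 0000, BX#)
  read 0, top B: go to q3, push ε → (q3, 000, X#)
  ε-move, top X: go to q1, push BX → (q1, 000, BX#)
  read 0, top B: go to q3, push ε → (q3, 00, X#)
  ε-move, top X: go to q1, push BX → (q1, 00, BX#)
  read 0, top B: go to q3, push ε → (q3, 0, X#)
  ε-move, top X: go to q1, push BX → (q1, 0, BX#)
  read 0, top B: go to q3, push ε → (q3, ε, X#)
  ε-move, top X: go to q1, push BX → (q1, ε, BX#)
All input consumed in state q1 with stack BX#.

BX#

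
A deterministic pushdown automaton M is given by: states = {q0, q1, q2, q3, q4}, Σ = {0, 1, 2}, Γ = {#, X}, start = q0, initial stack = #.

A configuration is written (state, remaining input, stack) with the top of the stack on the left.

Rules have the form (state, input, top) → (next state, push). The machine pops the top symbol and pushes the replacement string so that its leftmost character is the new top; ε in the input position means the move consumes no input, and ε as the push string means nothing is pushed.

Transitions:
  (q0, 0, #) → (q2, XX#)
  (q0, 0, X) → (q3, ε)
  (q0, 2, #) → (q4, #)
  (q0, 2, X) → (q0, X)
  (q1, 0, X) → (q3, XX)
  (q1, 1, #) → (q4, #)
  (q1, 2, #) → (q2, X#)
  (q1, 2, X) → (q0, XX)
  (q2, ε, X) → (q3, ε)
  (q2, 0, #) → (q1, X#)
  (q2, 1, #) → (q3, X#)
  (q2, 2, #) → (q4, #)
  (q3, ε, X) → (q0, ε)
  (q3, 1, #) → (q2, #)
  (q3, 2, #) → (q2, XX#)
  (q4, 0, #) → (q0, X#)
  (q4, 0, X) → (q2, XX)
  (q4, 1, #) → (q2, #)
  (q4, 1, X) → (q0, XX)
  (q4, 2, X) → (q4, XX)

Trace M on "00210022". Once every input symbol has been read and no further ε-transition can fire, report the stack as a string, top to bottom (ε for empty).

X#

(q0, 00210022, #) ⊢ (q2, 0210022, XX#) ⊢ (q3, 0210022, X#) ⊢ (q0, 0210022, #) ⊢ (q2, 210022, XX#) ⊢ (q3, 210022, X#) ⊢ (q0, 210022, #) ⊢ (q4, 10022, #) ⊢ (q2, 0022, #) ⊢ (q1, 022, X#) ⊢ (q3, 22, XX#) ⊢ (q0, 22, X#) ⊢ (q0, 2, X#) ⊢ (q0, ε, X#)
All input consumed in state q0 with stack X#.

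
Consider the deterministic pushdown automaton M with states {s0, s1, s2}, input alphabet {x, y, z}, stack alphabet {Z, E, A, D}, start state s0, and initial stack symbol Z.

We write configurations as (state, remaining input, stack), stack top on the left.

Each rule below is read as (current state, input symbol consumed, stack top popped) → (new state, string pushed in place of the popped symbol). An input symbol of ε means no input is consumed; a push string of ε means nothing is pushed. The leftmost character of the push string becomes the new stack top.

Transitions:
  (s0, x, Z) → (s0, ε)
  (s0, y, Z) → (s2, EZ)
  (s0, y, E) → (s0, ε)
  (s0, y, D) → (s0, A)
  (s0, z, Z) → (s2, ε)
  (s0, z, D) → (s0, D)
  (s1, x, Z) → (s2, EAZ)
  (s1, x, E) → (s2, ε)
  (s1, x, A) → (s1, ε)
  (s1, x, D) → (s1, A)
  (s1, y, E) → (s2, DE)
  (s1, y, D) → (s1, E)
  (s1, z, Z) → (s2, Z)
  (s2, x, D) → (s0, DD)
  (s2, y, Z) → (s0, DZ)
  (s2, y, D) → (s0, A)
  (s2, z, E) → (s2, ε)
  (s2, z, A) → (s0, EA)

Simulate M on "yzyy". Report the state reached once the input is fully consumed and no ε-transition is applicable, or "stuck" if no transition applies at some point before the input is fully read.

s0

(s0, yzyy, Z) ⊢ (s2, zyy, EZ) ⊢ (s2, yy, Z) ⊢ (s0, y, DZ) ⊢ (s0, ε, AZ)
All input consumed; M is in state s0.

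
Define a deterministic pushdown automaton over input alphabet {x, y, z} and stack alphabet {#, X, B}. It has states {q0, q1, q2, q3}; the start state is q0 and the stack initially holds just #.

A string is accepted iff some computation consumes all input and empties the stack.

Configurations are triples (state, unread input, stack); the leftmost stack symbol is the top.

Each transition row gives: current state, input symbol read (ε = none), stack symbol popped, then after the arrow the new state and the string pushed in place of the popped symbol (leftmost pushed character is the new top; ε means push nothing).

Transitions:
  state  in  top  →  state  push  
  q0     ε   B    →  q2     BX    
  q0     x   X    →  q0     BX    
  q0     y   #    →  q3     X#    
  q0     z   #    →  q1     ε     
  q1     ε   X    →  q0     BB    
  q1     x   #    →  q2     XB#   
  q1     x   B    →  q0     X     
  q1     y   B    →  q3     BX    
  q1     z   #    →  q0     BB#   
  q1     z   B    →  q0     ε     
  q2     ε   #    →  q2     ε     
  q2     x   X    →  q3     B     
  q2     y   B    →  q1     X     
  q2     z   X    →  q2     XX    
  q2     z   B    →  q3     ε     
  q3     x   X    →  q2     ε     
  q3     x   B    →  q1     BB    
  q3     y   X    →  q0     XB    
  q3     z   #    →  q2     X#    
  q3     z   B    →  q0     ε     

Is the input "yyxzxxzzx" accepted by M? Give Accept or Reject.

(q0, yyxzxxzzx, #)
  read y, top #: go to q3, push X# → (q3, yxzxxzzx, X#)
  read y, top X: go to q0, push XB → (q0, xzxxzzx, XB#)
  read x, top X: go to q0, push BX → (q0, zxxzzx, BXB#)
  ε-move, top B: go to q2, push BX → (q2, zxxzzx, BXXB#)
  read z, top B: go to q3, push ε → (q3, xxzzx, XXB#)
  read x, top X: go to q2, push ε → (q2, xzzx, XB#)
  read x, top X: go to q3, push B → (q3, zzx, BB#)
  read z, top B: go to q0, push ε → (q0, zx, B#)
  ε-move, top B: go to q2, push BX → (q2, zx, BX#)
  read z, top B: go to q3, push ε → (q3, x, X#)
  read x, top X: go to q2, push ε → (q2, ε, #)
  ε-move, top #: go to q2, push ε → (q2, ε, ε)
All input consumed and the stack is empty.

Accept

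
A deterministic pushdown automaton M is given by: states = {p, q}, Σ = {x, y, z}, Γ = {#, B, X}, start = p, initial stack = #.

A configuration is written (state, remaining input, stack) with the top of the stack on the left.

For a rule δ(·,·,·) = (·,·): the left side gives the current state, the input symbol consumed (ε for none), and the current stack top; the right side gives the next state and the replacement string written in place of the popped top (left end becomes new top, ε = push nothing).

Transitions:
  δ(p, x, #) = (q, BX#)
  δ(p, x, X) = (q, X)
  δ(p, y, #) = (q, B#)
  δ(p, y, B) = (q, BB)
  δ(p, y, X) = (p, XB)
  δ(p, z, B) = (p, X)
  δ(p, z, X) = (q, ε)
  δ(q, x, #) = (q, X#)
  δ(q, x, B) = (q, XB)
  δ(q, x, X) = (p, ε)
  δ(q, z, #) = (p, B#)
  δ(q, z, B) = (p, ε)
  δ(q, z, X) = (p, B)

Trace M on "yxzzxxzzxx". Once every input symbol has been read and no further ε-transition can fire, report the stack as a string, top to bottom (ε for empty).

#

(p, yxzzxxzzxx, #)
  read y, top #: go to q, push B# → (q, xzzxxzzxx, B#)
  read x, top B: go to q, push XB → (q, zzxxzzxx, XB#)
  read z, top X: go to p, push B → (p, zxxzzxx, BB#)
  read z, top B: go to p, push X → (p, xxzzxx, XB#)
  read x, top X: go to q, push X → (q, xzzxx, XB#)
  read x, top X: go to p, push ε → (p, zzxx, B#)
  read z, top B: go to p, push X → (p, zxx, X#)
  read z, top X: go to q, push ε → (q, xx, #)
  read x, top #: go to q, push X# → (q, x, X#)
  read x, top X: go to p, push ε → (p, ε, #)
All input consumed in state p with stack #.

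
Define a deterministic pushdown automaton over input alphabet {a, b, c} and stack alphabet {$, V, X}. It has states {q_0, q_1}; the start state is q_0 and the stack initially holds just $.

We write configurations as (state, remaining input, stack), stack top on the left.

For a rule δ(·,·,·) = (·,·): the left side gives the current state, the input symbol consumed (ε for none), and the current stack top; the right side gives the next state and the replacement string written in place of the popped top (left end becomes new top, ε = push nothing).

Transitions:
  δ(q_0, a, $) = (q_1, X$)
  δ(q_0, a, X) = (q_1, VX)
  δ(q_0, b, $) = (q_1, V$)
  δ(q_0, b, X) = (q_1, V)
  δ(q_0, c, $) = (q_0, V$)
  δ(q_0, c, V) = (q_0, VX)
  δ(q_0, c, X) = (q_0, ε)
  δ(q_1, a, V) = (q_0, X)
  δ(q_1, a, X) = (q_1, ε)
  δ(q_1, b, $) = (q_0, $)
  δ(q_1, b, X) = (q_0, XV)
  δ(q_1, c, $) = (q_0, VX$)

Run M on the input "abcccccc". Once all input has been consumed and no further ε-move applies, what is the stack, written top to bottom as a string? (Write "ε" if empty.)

(q_0, abcccccc, $)
  read a, top $: go to q_1, push X$ → (q_1, bcccccc, X$)
  read b, top X: go to q_0, push XV → (q_0, cccccc, XV$)
  read c, top X: go to q_0, push ε → (q_0, ccccc, V$)
  read c, top V: go to q_0, push VX → (q_0, cccc, VX$)
  read c, top V: go to q_0, push VX → (q_0, ccc, VXX$)
  read c, top V: go to q_0, push VX → (q_0, cc, VXXX$)
  read c, top V: go to q_0, push VX → (q_0, c, VXXXX$)
  read c, top V: go to q_0, push VX → (q_0, ε, VXXXXX$)
All input consumed in state q_0 with stack VXXXXX$.

VXXXXX$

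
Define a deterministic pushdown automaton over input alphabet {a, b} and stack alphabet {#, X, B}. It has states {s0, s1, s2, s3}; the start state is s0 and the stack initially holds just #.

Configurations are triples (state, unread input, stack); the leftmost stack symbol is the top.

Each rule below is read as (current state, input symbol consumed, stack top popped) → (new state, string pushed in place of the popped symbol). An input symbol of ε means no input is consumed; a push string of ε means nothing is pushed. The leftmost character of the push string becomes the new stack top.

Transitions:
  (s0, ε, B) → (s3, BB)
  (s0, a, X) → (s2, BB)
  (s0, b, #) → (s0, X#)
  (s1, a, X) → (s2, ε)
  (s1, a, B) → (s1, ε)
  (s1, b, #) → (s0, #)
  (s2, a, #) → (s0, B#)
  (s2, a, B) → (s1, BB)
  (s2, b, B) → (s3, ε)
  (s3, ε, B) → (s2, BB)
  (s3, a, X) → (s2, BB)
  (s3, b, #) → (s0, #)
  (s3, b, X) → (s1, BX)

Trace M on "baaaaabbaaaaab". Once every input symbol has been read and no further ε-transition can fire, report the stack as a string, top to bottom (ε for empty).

(s0, baaaaabbaaaaab, #) ⊢ (s0, aaaaabbaaaaab, X#) ⊢ (s2, aaaabbaaaaab, BB#) ⊢ (s1, aaabbaaaaab, BBB#) ⊢ (s1, aabbaaaaab, BB#) ⊢ (s1, abbaaaaab, B#) ⊢ (s1, bbaaaaab, #) ⊢ (s0, baaaaab, #) ⊢ (s0, aaaaab, X#) ⊢ (s2, aaaab, BB#) ⊢ (s1, aaab, BBB#) ⊢ (s1, aab, BB#) ⊢ (s1, ab, B#) ⊢ (s1, b, #) ⊢ (s0, ε, #)
All input consumed in state s0 with stack #.

#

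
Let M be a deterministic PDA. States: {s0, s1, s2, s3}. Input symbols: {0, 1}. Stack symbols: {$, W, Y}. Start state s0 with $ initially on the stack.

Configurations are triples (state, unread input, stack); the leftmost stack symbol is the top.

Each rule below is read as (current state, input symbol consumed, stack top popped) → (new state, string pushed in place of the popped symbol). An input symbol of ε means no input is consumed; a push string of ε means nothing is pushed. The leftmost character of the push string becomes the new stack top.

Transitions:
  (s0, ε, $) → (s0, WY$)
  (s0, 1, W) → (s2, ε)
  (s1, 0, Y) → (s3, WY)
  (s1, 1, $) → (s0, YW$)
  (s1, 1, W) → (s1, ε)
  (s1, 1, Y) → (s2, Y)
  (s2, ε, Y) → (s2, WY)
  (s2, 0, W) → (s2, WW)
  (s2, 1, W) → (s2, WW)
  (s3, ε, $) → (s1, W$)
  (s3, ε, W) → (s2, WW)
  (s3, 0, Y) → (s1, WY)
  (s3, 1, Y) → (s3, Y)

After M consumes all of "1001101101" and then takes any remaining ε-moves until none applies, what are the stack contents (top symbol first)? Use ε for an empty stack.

(s0, 1001101101, $)
  ε-move, top $: go to s0, push WY$ → (s0, 1001101101, WY$)
  read 1, top W: go to s2, push ε → (s2, 001101101, Y$)
  ε-move, top Y: go to s2, push WY → (s2, 001101101, WY$)
  read 0, top W: go to s2, push WW → (s2, 01101101, WWY$)
  read 0, top W: go to s2, push WW → (s2, 1101101, WWWY$)
  read 1, top W: go to s2, push WW → (s2, 101101, WWWWY$)
  read 1, top W: go to s2, push WW → (s2, 01101, WWWWWY$)
  read 0, top W: go to s2, push WW → (s2, 1101, WWWWWWY$)
  read 1, top W: go to s2, push WW → (s2, 101, WWWWWWWY$)
  read 1, top W: go to s2, push WW → (s2, 01, WWWWWWWWY$)
  read 0, top W: go to s2, push WW → (s2, 1, WWWWWWWWWY$)
  read 1, top W: go to s2, push WW → (s2, ε, WWWWWWWWWWY$)
All input consumed in state s2 with stack WWWWWWWWWWY$.

WWWWWWWWWWY$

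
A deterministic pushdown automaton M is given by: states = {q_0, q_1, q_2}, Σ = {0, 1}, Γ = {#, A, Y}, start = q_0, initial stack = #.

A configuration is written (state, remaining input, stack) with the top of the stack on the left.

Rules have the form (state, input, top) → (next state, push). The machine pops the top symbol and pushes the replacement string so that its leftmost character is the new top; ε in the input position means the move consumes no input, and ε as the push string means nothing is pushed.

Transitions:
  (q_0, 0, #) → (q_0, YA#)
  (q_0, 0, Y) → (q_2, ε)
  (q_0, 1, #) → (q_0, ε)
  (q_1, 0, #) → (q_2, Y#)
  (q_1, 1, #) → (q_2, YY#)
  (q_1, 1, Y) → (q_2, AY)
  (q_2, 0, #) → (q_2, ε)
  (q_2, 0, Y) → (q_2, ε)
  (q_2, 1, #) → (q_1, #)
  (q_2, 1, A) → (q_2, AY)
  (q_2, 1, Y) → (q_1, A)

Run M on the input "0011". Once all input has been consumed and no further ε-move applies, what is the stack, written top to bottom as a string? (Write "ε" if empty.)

(q_0, 0011, #)
  read 0, top #: go to q_0, push YA# → (q_0, 011, YA#)
  read 0, top Y: go to q_2, push ε → (q_2, 11, A#)
  read 1, top A: go to q_2, push AY → (q_2, 1, AY#)
  read 1, top A: go to q_2, push AY → (q_2, ε, AYY#)
All input consumed in state q_2 with stack AYY#.

AYY#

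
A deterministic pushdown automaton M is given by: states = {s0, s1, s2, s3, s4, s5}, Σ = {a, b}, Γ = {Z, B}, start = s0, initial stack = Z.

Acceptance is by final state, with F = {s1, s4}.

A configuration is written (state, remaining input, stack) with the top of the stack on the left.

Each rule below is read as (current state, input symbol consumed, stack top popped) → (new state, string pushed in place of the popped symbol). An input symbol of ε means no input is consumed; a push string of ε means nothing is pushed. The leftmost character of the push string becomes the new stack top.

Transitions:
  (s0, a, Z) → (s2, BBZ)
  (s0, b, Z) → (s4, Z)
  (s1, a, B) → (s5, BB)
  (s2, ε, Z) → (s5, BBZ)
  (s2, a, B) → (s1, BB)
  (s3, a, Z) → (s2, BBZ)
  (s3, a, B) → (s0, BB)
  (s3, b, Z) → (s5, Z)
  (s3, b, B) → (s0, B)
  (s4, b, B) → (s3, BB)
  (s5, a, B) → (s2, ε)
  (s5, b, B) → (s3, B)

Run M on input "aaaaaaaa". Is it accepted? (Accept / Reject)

Accept

(s0, aaaaaaaa, Z)
  read a, top Z: go to s2, push BBZ → (s2, aaaaaaa, BBZ)
  read a, top B: go to s1, push BB → (s1, aaaaaa, BBBZ)
  read a, top B: go to s5, push BB → (s5, aaaaa, BBBBZ)
  read a, top B: go to s2, push ε → (s2, aaaa, BBBZ)
  read a, top B: go to s1, push BB → (s1, aaa, BBBBZ)
  read a, top B: go to s5, push BB → (s5, aa, BBBBBZ)
  read a, top B: go to s2, push ε → (s2, a, BBBBZ)
  read a, top B: go to s1, push BB → (s1, ε, BBBBBZ)
All input consumed; state s1 ∈ F.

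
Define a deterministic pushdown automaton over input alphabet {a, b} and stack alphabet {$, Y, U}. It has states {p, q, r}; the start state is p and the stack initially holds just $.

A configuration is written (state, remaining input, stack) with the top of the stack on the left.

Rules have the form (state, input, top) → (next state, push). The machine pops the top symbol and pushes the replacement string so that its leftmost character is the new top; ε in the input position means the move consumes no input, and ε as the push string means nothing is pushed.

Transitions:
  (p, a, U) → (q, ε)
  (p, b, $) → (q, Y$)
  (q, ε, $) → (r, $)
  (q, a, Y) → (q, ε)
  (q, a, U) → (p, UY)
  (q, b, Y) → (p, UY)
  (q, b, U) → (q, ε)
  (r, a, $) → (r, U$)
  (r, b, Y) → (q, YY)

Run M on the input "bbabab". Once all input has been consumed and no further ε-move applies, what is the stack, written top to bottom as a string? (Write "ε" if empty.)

(p, bbabab, $)
  read b, top $: go to q, push Y$ → (q, babab, Y$)
  read b, top Y: go to p, push UY → (p, abab, UY$)
  read a, top U: go to q, push ε → (q, bab, Y$)
  read b, top Y: go to p, push UY → (p, ab, UY$)
  read a, top U: go to q, push ε → (q, b, Y$)
  read b, top Y: go to p, push UY → (p, ε, UY$)
All input consumed in state p with stack UY$.

UY$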